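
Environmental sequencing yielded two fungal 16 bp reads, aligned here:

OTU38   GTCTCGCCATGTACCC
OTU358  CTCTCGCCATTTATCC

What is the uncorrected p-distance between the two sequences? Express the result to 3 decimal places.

Differing sites — 1:G/C; 11:G/T; 14:C/T.
There are 3 differences over 16 sites, so p = 3/16 = 0.188.

0.188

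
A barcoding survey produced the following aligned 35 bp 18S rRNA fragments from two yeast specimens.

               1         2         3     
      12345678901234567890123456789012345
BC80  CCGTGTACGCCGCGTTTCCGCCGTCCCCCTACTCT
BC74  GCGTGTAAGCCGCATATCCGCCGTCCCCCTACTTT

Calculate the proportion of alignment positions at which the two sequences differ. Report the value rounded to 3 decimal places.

0.143

Mismatches occur at site 1 (C→G), site 8 (C→A), site 14 (G→A), site 16 (T→A), site 34 (C→T).
There are 5 differences over 35 sites, so p = 5/35 = 0.143.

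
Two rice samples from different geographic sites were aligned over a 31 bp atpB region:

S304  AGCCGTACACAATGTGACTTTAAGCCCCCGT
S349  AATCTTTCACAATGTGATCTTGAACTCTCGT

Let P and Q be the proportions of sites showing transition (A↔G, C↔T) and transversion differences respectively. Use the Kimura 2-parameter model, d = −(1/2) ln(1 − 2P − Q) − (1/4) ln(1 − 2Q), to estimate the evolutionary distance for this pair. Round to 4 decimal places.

0.4691

Mismatches occur at site 2 (G↔A, transition), site 3 (C↔T, transition), site 5 (G↔T, transversion), site 7 (A↔T, transversion), site 18 (C↔T, transition), site 19 (T↔C, transition), site 22 (A↔G, transition), site 24 (G↔A, transition), site 26 (C↔T, transition), site 28 (C↔T, transition).
Of the 10 differences, 8 transitions and 2 transversions over 31 sites: P = 8/31 = 0.258065, Q = 2/31 = 0.064516.
d = −0.5·ln(0.419354) − 0.25·ln(0.870968) = −0.5·(-0.869040) − 0.25·(-0.138150) = 0.4691.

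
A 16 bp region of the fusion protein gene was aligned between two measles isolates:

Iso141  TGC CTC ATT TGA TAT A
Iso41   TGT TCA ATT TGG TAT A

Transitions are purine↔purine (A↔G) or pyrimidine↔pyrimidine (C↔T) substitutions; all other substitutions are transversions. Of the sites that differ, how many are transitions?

4

Differing sites — 3:C/T (Ti); 4:C/T (Ti); 5:T/C (Ti); 6:C/A (Tv); 12:A/G (Ti).
Of the 5 differences, 4 transitions and 1 transversion, so the answer is 4.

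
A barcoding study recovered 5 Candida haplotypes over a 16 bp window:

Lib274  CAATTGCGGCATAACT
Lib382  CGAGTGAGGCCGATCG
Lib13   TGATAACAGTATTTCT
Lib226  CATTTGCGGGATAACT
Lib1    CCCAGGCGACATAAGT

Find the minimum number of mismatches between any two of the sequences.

2

Pairwise Hamming distances:
  Lib274 vs Lib382: 7
  Lib274 vs Lib13: 8
  Lib274 vs Lib226: 2
  Lib274 vs Lib1: 6
  Lib382 vs Lib13: 11
  Lib382 vs Lib226: 9
  Lib382 vs Lib1: 11
  Lib13 vs Lib226: 9
  Lib13 vs Lib1: 12
  Lib226 vs Lib1: 7
The smallest is 2, between Lib274 and Lib226.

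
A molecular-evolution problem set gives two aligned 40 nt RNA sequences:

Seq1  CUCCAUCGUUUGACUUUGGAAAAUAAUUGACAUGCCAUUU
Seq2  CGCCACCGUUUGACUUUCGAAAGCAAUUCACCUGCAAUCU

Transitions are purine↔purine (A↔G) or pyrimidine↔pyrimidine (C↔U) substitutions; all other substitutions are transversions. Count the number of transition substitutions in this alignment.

Differing sites — 2:U/G (Tv); 6:U/C (Ti); 18:G/C (Tv); 23:A/G (Ti); 24:U/C (Ti); 29:G/C (Tv); 32:A/C (Tv); 36:C/A (Tv); 39:U/C (Ti).
Of the 9 differences, 4 transitions and 5 transversions, so the answer is 4.

4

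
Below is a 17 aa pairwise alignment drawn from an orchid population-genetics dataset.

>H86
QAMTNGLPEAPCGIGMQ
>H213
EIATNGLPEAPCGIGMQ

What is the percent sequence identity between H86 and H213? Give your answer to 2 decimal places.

Mismatches occur at site 1 (Q↔E), site 2 (A↔I), site 3 (M↔A).
14 of the 17 sites match, so the percent identity is 14/17 × 100 = 82.35%.

82.35%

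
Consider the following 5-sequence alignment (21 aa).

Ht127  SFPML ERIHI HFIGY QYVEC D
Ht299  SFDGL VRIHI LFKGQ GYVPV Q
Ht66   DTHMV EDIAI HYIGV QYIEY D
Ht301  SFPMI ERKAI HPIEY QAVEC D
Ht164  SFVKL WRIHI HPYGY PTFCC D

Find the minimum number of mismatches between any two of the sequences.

Pairwise Hamming distances:
  Ht127 vs Ht299: 10
  Ht127 vs Ht66: 10
  Ht127 vs Ht301: 6
  Ht127 vs Ht164: 9
  Ht299 vs Ht66: 17
  Ht299 vs Ht301: 16
  Ht299 vs Ht164: 13
  Ht66 vs Ht301: 12
  Ht66 vs Ht164: 16
  Ht301 vs Ht164: 12
The smallest is 6, between Ht127 and Ht301.

6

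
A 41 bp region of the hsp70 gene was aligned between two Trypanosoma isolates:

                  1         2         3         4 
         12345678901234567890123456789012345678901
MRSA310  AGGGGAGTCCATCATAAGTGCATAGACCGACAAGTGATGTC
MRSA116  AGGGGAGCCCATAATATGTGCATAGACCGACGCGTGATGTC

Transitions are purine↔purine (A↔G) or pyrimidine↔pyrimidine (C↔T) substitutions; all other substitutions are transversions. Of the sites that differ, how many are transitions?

2

Differing sites — 8:T/C (Ti); 13:C/A (Tv); 17:A/T (Tv); 32:A/G (Ti); 33:A/C (Tv).
Of the 5 differences, 2 transitions and 3 transversions, so the answer is 2.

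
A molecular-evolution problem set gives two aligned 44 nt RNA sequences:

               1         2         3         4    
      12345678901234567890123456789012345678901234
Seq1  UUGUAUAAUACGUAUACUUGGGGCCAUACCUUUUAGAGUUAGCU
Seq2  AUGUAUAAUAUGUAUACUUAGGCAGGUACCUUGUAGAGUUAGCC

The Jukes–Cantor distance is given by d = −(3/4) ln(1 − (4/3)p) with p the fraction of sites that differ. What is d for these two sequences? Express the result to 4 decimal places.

Mismatches occur at site 1 (U/A), site 11 (C/U), site 20 (G/A), site 23 (G/C), site 24 (C/A), site 25 (C/G), site 26 (A/G), site 33 (U/G), site 44 (U/C).
p = 9/44 = 0.204545.
d = −0.75 · ln(1 − (4/3)·0.204545) = −0.75 · ln(0.727273) = −0.75 · (-0.318453) = 0.2388.

0.2388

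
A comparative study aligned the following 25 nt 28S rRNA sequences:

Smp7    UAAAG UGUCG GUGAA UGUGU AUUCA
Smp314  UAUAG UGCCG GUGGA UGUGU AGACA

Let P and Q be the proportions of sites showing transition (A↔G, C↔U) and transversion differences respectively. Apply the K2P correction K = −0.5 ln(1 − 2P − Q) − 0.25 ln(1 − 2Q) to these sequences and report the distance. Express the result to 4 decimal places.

The sequences differ at positions 3 (A/U, transversion), 8 (U/C, transition), 14 (A/G, transition), 22 (U/G, transversion), 23 (U/A, transversion).
Of the 5 differences, 2 transitions and 3 transversions over 25 sites: P = 2/25 = 0.080000, Q = 3/25 = 0.120000.
d = −0.5·ln(0.720000) − 0.25·ln(0.760000) = −0.5·(-0.328504) − 0.25·(-0.274437) = 0.2329.

0.2329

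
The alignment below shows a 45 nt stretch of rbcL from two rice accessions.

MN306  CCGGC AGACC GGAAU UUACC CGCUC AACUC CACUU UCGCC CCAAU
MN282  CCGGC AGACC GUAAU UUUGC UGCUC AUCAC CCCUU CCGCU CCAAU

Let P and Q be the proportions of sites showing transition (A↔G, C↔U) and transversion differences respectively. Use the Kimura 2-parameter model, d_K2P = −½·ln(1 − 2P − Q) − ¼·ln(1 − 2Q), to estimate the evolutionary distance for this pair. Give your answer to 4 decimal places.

Mismatches occur at site 12 (G/U, transversion), site 18 (A/U, transversion), site 19 (C/G, transversion), site 21 (C/U, transition), site 27 (A/U, transversion), site 29 (U/A, transversion), site 32 (A/C, transversion), site 36 (U/C, transition), site 40 (C/U, transition).
Of the 9 differences, 3 transitions and 6 transversions over 45 sites: P = 3/45 = 0.066667, Q = 6/45 = 0.133333.
d = −0.5·ln(0.733333) − 0.25·ln(0.733334) = −0.5·(-0.310155) − 0.25·(-0.310154) = 0.2326.

0.2326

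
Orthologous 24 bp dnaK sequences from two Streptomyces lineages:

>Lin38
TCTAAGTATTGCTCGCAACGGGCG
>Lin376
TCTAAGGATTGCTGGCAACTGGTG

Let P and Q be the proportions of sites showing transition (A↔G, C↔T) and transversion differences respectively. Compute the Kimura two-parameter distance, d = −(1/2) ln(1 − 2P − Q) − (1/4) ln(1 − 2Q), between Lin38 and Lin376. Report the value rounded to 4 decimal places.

Mismatches occur at site 7 (T↔G, transversion), site 14 (C↔G, transversion), site 20 (G↔T, transversion), site 23 (C↔T, transition).
Of the 4 differences, 1 transition and 3 transversions over 24 sites: P = 1/24 = 0.041667, Q = 3/24 = 0.125000.
d = −0.5·ln(0.791666) − 0.25·ln(0.750000) = −0.5·(-0.233616) − 0.25·(-0.287682) = 0.1887.

0.1887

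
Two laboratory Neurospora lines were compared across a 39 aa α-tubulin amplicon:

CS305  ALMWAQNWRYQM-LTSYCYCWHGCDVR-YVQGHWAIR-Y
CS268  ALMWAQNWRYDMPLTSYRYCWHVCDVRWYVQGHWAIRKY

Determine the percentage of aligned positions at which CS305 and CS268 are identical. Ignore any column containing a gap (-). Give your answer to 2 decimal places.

Excluding the 3 gap columns leaves 36 comparable sites.
The sequences differ at positions 11 (Q/D), 18 (C/R), 23 (G/V).
33 of the 36 comparable sites match, so the percent identity is 33/36 × 100 = 91.67%.

91.67%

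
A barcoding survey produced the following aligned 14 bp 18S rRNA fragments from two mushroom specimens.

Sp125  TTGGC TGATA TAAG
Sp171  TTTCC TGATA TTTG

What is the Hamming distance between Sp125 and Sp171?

4

Differing sites — 3:G/T; 4:G/C; 12:A/T; 13:A/T.
That gives 4 mismatches out of 14 aligned sites, so the Hamming distance is 4.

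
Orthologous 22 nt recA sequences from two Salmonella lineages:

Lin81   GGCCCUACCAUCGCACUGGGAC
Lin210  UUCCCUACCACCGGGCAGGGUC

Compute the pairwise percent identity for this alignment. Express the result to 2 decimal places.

68.18%

Differing sites — 1:G/U; 2:G/U; 11:U/C; 14:C/G; 15:A/G; 17:U/A; 21:A/U.
15 of the 22 sites match, so the percent identity is 15/22 × 100 = 68.18%.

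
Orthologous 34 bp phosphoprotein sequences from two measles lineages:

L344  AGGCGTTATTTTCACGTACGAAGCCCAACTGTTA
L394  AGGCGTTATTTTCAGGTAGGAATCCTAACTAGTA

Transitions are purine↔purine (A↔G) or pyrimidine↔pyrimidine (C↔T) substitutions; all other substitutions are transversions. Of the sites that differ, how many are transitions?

Mismatches occur at site 15 (C/G, transversion), site 19 (C/G, transversion), site 23 (G/T, transversion), site 26 (C/T, transition), site 31 (G/A, transition), site 32 (T/G, transversion).
Of the 6 differences, 2 transitions and 4 transversions, so the answer is 2.

2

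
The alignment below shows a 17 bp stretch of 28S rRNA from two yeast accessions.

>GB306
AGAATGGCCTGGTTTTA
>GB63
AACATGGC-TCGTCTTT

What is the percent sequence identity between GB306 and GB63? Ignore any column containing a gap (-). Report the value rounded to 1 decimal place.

68.8%

Excluding the 1 gap column leaves 16 comparable sites.
Mismatches occur at site 2 (G↔A), site 3 (A↔C), site 11 (G↔C), site 14 (T↔C), site 17 (A↔T).
11 of the 16 comparable sites match, so the percent identity is 11/16 × 100 = 68.8%.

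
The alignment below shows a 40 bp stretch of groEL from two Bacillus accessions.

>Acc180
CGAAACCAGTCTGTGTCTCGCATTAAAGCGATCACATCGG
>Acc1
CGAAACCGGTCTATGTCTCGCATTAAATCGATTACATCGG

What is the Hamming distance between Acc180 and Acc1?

The sequences differ at positions 8 (A/G), 13 (G/A), 28 (G/T), 33 (C/T).
That gives 4 mismatches out of 40 aligned sites, so the Hamming distance is 4.

4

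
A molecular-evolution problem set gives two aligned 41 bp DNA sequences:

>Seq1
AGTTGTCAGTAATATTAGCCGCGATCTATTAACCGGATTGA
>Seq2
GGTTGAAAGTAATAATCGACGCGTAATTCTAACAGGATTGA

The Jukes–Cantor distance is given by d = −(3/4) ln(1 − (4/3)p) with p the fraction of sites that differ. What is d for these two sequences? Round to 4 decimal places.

Mismatches occur at site 1 (A→G), site 6 (T→A), site 7 (C→A), site 15 (T→A), site 17 (A→C), site 19 (C→A), site 24 (A→T), site 25 (T→A), site 26 (C→A), site 28 (A→T), site 29 (T→C), site 34 (C→A).
p = 12/41 = 0.292683.
d = −0.75 · ln(1 − (4/3)·0.292683) = −0.75 · ln(0.609756) = −0.75 · (-0.494696) = 0.3710.

0.3710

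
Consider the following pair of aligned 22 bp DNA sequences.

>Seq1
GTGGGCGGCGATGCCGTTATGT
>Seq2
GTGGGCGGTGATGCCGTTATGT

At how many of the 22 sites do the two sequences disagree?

A single mismatch occurs at site 9 (C/T).
That gives 1 mismatch out of 22 aligned sites, so the Hamming distance is 1.

1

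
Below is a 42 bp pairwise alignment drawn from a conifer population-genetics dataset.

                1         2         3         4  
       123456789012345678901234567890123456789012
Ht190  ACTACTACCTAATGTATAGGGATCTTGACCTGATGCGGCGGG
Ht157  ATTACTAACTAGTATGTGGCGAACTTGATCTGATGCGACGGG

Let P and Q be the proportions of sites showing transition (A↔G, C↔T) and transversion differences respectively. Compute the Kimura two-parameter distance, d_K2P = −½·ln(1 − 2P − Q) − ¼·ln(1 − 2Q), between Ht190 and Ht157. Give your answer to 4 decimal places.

Mismatches occur at site 2 (C/T, transition), site 8 (C/A, transversion), site 12 (A/G, transition), site 14 (G/A, transition), site 16 (A/G, transition), site 18 (A/G, transition), site 20 (G/C, transversion), site 23 (T/A, transversion), site 29 (C/T, transition), site 38 (G/A, transition).
Of the 10 differences, 7 transitions and 3 transversions over 42 sites: P = 7/42 = 0.166667, Q = 3/42 = 0.071429.
d = −0.5·ln(0.595237) − 0.25·ln(0.857142) = −0.5·(-0.518796) − 0.25·(-0.154152) = 0.2979.

0.2979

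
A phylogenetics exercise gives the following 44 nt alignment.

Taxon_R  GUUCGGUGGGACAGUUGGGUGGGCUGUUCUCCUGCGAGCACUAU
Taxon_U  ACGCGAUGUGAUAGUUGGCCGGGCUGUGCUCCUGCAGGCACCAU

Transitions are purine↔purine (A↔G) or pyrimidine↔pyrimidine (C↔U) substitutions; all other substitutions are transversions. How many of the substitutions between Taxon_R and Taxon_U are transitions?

8

Differing sites — 1:G/A (Ti); 2:U/C (Ti); 3:U/G (Tv); 6:G/A (Ti); 9:G/U (Tv); 12:C/U (Ti); 19:G/C (Tv); 20:U/C (Ti); 28:U/G (Tv); 36:G/A (Ti); 37:A/G (Ti); 42:U/C (Ti).
Of the 12 differences, 8 transitions and 4 transversions, so the answer is 8.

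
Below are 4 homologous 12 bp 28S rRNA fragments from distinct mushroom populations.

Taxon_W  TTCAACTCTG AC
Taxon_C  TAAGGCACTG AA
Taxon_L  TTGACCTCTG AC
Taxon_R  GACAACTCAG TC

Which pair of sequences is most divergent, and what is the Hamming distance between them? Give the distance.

8

Pairwise Hamming distances:
  Taxon_W vs Taxon_C: 6
  Taxon_W vs Taxon_L: 2
  Taxon_W vs Taxon_R: 4
  Taxon_C vs Taxon_L: 6
  Taxon_C vs Taxon_R: 8
  Taxon_L vs Taxon_R: 6
The largest is 8, between Taxon_C and Taxon_R.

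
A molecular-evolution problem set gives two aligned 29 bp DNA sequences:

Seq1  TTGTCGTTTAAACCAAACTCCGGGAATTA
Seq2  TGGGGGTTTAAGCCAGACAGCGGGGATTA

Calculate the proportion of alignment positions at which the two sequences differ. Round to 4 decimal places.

0.2759

Mismatches occur at site 2 (T→G), site 4 (T→G), site 5 (C→G), site 12 (A→G), site 16 (A→G), site 19 (T→A), site 20 (C→G), site 25 (A→G).
There are 8 differences over 29 sites, so p = 8/29 = 0.2759.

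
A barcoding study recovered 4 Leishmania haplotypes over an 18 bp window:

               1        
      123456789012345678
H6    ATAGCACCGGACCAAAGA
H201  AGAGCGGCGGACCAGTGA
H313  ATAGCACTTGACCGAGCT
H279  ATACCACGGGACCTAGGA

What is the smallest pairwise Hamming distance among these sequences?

4

Pairwise Hamming distances:
  H6 vs H201: 5
  H6 vs H313: 6
  H6 vs H279: 4
  H201 vs H313: 10
  H201 vs H279: 8
  H313 vs H279: 6
The smallest is 4, between H6 and H279.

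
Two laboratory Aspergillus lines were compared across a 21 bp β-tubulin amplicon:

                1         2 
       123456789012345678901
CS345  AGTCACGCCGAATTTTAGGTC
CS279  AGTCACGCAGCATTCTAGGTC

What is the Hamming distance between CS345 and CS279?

Differing sites — 9:C/A; 11:A/C; 15:T/C.
That gives 3 mismatches out of 21 aligned sites, so the Hamming distance is 3.

3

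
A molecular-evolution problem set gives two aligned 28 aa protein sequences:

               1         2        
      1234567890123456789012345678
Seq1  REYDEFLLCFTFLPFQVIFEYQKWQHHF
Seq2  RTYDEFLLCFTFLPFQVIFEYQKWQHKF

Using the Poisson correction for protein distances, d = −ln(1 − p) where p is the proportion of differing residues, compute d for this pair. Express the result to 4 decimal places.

The sequences differ at positions 2 (E/T), 27 (H/K).
p = 2/28 = 0.071429.
d = −ln(1 − 0.071429) = −ln(0.928571) = 0.0741.

0.0741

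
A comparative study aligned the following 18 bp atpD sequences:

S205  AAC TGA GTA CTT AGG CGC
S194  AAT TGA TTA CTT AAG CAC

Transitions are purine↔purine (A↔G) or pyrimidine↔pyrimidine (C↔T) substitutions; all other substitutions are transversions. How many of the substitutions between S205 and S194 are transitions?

3

Differing sites — 3:C/T (Ti); 7:G/T (Tv); 14:G/A (Ti); 17:G/A (Ti).
Of the 4 differences, 3 transitions and 1 transversion, so the answer is 3.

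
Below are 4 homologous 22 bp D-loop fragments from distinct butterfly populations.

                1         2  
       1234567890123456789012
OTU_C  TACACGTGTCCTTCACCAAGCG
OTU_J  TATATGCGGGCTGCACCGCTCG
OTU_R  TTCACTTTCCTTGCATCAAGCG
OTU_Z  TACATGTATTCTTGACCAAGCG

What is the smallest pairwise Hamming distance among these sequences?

Pairwise Hamming distances:
  OTU_C vs OTU_J: 9
  OTU_C vs OTU_R: 7
  OTU_C vs OTU_Z: 4
  OTU_J vs OTU_R: 13
  OTU_J vs OTU_Z: 10
  OTU_R vs OTU_Z: 10
The smallest is 4, between OTU_C and OTU_Z.

4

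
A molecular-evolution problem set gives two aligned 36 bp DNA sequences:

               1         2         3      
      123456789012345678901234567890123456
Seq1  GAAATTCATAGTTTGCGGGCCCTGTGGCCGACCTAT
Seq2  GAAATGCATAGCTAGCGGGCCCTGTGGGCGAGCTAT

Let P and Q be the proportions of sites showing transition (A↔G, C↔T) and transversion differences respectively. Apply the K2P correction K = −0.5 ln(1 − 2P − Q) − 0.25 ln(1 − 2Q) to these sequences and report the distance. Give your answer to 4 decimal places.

0.1540

Mismatches occur at site 6 (T↔G, transversion), site 12 (T↔C, transition), site 14 (T↔A, transversion), site 28 (C↔G, transversion), site 32 (C↔G, transversion).
Of the 5 differences, 1 transition and 4 transversions over 36 sites: P = 1/36 = 0.027778, Q = 4/36 = 0.111111.
d = −0.5·ln(0.833333) − 0.25·ln(0.777778) = −0.5·(-0.182322) − 0.25·(-0.251314) = 0.1540.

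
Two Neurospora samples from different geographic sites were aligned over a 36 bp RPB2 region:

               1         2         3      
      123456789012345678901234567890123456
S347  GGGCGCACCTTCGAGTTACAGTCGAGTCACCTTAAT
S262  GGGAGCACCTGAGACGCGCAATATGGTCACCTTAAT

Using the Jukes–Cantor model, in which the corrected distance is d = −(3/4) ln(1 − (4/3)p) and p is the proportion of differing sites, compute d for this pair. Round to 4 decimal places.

0.3924

Differing sites — 4:C/A; 11:T/G; 12:C/A; 15:G/C; 16:T/G; 17:T/C; 18:A/G; 21:G/A; 23:C/A; 24:G/T; 25:A/G.
p = 11/36 = 0.305556.
d = −0.75 · ln(1 − (4/3)·0.305556) = −0.75 · ln(0.592592) = −0.75 · (-0.523249) = 0.3924.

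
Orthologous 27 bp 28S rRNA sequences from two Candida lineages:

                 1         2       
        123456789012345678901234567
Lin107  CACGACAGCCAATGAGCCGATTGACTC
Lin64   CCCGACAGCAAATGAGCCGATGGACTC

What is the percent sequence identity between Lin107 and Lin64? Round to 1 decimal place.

88.9%

Differing sites — 2:A/C; 10:C/A; 22:T/G.
24 of the 27 sites match, so the percent identity is 24/27 × 100 = 88.9%.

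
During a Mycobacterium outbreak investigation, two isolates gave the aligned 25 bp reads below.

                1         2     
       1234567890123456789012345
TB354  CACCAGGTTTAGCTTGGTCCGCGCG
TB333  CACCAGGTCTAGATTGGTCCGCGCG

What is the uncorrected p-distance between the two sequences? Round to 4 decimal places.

0.0800

Differing sites — 9:T/C; 13:C/A.
There are 2 differences over 25 sites, so p = 2/25 = 0.0800.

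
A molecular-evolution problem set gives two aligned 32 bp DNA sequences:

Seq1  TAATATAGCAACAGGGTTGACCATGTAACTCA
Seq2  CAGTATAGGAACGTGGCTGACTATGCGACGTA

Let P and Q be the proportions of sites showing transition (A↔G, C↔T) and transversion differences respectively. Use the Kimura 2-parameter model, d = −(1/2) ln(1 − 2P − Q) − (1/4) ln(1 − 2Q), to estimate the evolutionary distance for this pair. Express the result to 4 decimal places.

0.5023

Mismatches occur at site 1 (T/C, transition), site 3 (A/G, transition), site 9 (C/G, transversion), site 13 (A/G, transition), site 14 (G/T, transversion), site 17 (T/C, transition), site 22 (C/T, transition), site 26 (T/C, transition), site 27 (A/G, transition), site 30 (T/G, transversion), site 31 (C/T, transition).
Of the 11 differences, 8 transitions and 3 transversions over 32 sites: P = 8/32 = 0.250000, Q = 3/32 = 0.093750.
d = −0.5·ln(0.406250) − 0.25·ln(0.812500) = −0.5·(-0.900787) − 0.25·(-0.207639) = 0.5023.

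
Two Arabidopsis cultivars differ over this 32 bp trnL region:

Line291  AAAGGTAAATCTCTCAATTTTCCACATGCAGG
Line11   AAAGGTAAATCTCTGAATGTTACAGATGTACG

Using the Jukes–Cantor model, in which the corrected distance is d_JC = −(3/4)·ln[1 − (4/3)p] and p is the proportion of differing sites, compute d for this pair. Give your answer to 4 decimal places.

0.2158

Mismatches occur at site 15 (C↔G), site 19 (T↔G), site 22 (C↔A), site 25 (C↔G), site 29 (C↔T), site 31 (G↔C).
p = 6/32 = 0.187500.
d = −0.75 · ln(1 − (4/3)·0.187500) = −0.75 · ln(0.750000) = −0.75 · (-0.287682) = 0.2158.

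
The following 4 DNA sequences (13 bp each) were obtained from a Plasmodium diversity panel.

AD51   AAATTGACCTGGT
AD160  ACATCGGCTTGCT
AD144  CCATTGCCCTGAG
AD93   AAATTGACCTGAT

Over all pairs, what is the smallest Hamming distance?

1

Pairwise Hamming distances:
  AD51 vs AD160: 5
  AD51 vs AD144: 5
  AD51 vs AD93: 1
  AD160 vs AD144: 6
  AD160 vs AD93: 5
  AD144 vs AD93: 4
The smallest is 1, between AD51 and AD93.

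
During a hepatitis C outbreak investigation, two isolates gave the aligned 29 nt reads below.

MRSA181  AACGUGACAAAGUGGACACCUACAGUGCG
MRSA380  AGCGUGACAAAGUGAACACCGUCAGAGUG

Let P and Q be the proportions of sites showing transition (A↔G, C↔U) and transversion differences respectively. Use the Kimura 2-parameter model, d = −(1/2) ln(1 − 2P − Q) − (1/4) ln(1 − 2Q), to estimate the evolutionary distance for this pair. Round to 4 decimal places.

Differing sites — 2:A/G (Ti); 15:G/A (Ti); 21:U/G (Tv); 22:A/U (Tv); 26:U/A (Tv); 28:C/U (Ti).
Of the 6 differences, 3 transitions and 3 transversions over 29 sites: P = 3/29 = 0.103448, Q = 3/29 = 0.103448.
d = −0.5·ln(0.689656) − 0.25·ln(0.793104) = −0.5·(-0.371562) − 0.25·(-0.231801) = 0.2437.

0.2437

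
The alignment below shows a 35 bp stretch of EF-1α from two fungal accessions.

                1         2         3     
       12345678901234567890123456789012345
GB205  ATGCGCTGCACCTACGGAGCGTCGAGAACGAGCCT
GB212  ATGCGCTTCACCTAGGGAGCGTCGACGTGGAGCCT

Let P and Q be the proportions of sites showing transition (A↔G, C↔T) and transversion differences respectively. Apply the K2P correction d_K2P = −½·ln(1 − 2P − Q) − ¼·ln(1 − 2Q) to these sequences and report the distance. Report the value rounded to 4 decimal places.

The sequences differ at positions 8 (G/T, transversion), 15 (C/G, transversion), 26 (G/C, transversion), 27 (A/G, transition), 28 (A/T, transversion), 29 (C/G, transversion).
Of the 6 differences, 1 transition and 5 transversions over 35 sites: P = 1/35 = 0.028571, Q = 5/35 = 0.142857.
d = −0.5·ln(0.800001) − 0.25·ln(0.714286) = −0.5·(-0.223142) − 0.25·(-0.336472) = 0.1957.

0.1957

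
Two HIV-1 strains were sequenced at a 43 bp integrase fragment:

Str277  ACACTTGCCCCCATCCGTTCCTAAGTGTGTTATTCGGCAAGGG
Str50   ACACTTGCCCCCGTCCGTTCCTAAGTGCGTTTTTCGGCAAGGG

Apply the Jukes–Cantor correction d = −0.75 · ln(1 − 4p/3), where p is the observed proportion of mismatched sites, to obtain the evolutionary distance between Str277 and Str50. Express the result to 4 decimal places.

Mismatches occur at site 13 (A→G), site 28 (T→C), site 32 (A→T).
p = 3/43 = 0.069767.
d = −0.75 · ln(1 − (4/3)·0.069767) = −0.75 · ln(0.906977) = −0.75 · (-0.097638) = 0.0732.

0.0732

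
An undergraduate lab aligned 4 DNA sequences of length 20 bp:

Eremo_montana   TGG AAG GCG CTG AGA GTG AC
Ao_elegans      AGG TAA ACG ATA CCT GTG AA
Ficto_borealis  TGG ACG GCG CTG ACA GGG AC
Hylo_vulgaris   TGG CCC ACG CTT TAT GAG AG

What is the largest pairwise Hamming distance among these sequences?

11

Pairwise Hamming distances:
  Eremo_montana vs Ao_elegans: 10
  Eremo_montana vs Ficto_borealis: 3
  Eremo_montana vs Hylo_vulgaris: 10
  Ao_elegans vs Ficto_borealis: 11
  Ao_elegans vs Hylo_vulgaris: 10
  Ficto_borealis vs Hylo_vulgaris: 9
The largest is 11, between Ao_elegans and Ficto_borealis.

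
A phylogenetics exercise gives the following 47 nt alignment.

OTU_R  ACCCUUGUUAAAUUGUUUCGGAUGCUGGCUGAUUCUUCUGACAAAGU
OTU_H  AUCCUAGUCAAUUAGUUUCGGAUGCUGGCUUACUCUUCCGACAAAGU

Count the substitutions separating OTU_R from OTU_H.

8

Differing sites — 2:C/U; 6:U/A; 9:U/C; 12:A/U; 14:U/A; 31:G/U; 33:U/C; 39:U/C.
That gives 8 mismatches out of 47 aligned sites, so the Hamming distance is 8.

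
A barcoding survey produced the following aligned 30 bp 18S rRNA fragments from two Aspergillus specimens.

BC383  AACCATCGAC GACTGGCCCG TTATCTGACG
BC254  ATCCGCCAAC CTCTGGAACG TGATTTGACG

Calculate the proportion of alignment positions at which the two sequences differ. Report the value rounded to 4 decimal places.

Differing sites — 2:A/T; 5:A/G; 6:T/C; 8:G/A; 11:G/C; 12:A/T; 17:C/A; 18:C/A; 22:T/G; 25:C/T.
There are 10 differences over 30 sites, so p = 10/30 = 0.3333.

0.3333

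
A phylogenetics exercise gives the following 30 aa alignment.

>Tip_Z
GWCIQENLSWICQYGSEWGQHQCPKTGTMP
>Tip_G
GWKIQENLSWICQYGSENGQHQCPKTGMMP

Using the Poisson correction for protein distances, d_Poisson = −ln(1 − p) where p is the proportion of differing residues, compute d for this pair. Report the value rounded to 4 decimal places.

Differing sites — 3:C/K; 18:W/N; 28:T/M.
p = 3/30 = 0.100000.
d = −ln(1 − 0.100000) = −ln(0.900000) = 0.1054.

0.1054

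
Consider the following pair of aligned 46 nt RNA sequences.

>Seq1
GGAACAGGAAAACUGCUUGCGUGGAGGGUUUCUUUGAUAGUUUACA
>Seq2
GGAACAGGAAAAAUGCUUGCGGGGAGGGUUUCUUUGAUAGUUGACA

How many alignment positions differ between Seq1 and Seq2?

3

Differing sites — 13:C/A; 22:U/G; 43:U/G.
That gives 3 mismatches out of 46 aligned sites, so the Hamming distance is 3.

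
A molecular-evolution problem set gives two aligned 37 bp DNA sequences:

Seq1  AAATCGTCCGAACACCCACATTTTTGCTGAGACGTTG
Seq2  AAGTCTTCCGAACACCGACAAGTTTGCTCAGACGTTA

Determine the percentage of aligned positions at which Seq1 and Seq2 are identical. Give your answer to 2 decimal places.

81.08%

Differing sites — 3:A/G; 6:G/T; 17:C/G; 21:T/A; 22:T/G; 29:G/C; 37:G/A.
30 of the 37 sites match, so the percent identity is 30/37 × 100 = 81.08%.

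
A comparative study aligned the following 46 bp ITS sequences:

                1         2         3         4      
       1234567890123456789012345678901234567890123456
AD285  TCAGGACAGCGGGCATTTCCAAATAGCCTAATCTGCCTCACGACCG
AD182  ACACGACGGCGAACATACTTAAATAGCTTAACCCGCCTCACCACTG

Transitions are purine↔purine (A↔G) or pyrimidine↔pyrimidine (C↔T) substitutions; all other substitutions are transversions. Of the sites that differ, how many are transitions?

10

Differing sites — 1:T/A (Tv); 4:G/C (Tv); 8:A/G (Ti); 12:G/A (Ti); 13:G/A (Ti); 17:T/A (Tv); 18:T/C (Ti); 19:C/T (Ti); 20:C/T (Ti); 28:C/T (Ti); 32:T/C (Ti); 34:T/C (Ti); 42:G/C (Tv); 45:C/T (Ti).
Of the 14 differences, 10 transitions and 4 transversions, so the answer is 10.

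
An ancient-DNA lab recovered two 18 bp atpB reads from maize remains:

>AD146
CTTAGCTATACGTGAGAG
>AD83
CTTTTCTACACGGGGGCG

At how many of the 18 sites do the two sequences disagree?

6

Differing sites — 4:A/T; 5:G/T; 9:T/C; 13:T/G; 15:A/G; 17:A/C.
That gives 6 mismatches out of 18 aligned sites, so the Hamming distance is 6.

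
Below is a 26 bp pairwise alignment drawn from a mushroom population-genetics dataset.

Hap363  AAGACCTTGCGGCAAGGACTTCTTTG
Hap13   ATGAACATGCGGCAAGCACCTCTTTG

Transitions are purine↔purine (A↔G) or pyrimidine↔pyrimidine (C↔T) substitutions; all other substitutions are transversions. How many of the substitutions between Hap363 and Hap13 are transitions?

1

The sequences differ at positions 2 (A/T, transversion), 5 (C/A, transversion), 7 (T/A, transversion), 17 (G/C, transversion), 20 (T/C, transition).
Of the 5 differences, 1 transition and 4 transversions, so the answer is 1.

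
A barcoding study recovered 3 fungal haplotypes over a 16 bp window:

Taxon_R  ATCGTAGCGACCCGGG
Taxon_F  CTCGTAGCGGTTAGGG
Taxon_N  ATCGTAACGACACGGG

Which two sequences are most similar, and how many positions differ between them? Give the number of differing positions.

2

Pairwise Hamming distances:
  Taxon_R vs Taxon_F: 5
  Taxon_R vs Taxon_N: 2
  Taxon_F vs Taxon_N: 6
The smallest is 2, between Taxon_R and Taxon_N.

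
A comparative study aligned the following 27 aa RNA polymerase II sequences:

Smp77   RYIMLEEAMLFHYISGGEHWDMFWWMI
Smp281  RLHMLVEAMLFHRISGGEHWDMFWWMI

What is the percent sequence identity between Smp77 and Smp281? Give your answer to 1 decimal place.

85.2%

Differing sites — 2:Y/L; 3:I/H; 6:E/V; 13:Y/R.
23 of the 27 sites match, so the percent identity is 23/27 × 100 = 85.2%.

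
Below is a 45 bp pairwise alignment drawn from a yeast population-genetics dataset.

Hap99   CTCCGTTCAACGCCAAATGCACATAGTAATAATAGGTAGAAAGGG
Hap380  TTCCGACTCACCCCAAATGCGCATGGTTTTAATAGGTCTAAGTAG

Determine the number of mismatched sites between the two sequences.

Differing sites — 1:C/T; 6:T/A; 7:T/C; 8:C/T; 9:A/C; 12:G/C; 21:A/G; 25:A/G; 28:A/T; 29:A/T; 38:A/C; 39:G/T; 42:A/G; 43:G/T; 44:G/A.
That gives 15 mismatches out of 45 aligned sites, so the Hamming distance is 15.

15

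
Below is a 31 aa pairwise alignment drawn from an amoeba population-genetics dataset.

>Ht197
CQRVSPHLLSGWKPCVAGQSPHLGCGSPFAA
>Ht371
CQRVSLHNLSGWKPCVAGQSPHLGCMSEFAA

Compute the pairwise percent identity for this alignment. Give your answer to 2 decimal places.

87.10%

Differing sites — 6:P/L; 8:L/N; 26:G/M; 28:P/E.
27 of the 31 sites match, so the percent identity is 27/31 × 100 = 87.10%.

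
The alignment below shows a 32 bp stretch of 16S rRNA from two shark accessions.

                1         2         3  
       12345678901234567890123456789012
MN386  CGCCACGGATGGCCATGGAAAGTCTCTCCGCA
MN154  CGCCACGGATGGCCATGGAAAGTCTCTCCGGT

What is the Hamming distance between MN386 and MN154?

The sequences differ at positions 31 (C/G), 32 (A/T).
That gives 2 mismatches out of 32 aligned sites, so the Hamming distance is 2.

2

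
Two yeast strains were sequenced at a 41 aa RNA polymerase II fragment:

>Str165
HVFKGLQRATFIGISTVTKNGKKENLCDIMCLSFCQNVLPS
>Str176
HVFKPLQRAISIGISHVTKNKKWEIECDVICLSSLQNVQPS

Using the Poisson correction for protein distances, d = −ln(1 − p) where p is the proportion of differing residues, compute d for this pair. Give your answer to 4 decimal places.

Mismatches occur at site 5 (G→P), site 10 (T→I), site 11 (F→S), site 16 (T→H), site 21 (G→K), site 23 (K→W), site 25 (N→I), site 26 (L→E), site 29 (I→V), site 30 (M→I), site 34 (F→S), site 35 (C→L), site 39 (L→Q).
p = 13/41 = 0.317073.
d = −ln(1 − 0.317073) = −ln(0.682927) = 0.3814.

0.3814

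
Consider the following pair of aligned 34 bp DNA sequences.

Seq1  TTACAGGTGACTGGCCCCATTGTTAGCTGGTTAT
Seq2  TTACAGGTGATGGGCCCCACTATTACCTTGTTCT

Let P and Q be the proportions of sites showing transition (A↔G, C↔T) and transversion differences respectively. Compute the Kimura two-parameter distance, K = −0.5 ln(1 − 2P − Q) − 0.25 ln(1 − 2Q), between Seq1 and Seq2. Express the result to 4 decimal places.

Mismatches occur at site 11 (C↔T, transition), site 12 (T↔G, transversion), site 20 (T↔C, transition), site 22 (G↔A, transition), site 26 (G↔C, transversion), site 29 (G↔T, transversion), site 33 (A↔C, transversion).
Of the 7 differences, 3 transitions and 4 transversions over 34 sites: P = 3/34 = 0.088235, Q = 4/34 = 0.117647.
d = −0.5·ln(0.705883) − 0.25·ln(0.764706) = −0.5·(-0.348306) − 0.25·(-0.268264) = 0.2412.

0.2412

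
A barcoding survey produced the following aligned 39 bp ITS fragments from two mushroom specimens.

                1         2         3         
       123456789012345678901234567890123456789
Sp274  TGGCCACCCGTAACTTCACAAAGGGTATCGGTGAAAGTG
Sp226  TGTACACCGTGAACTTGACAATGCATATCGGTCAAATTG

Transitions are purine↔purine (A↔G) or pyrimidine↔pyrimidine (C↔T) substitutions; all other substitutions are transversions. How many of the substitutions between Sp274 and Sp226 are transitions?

Mismatches occur at site 3 (G↔T, transversion), site 4 (C↔A, transversion), site 9 (C↔G, transversion), site 10 (G↔T, transversion), site 11 (T↔G, transversion), site 17 (C↔G, transversion), site 22 (A↔T, transversion), site 24 (G↔C, transversion), site 25 (G↔A, transition), site 33 (G↔C, transversion), site 37 (G↔T, transversion).
Of the 11 differences, 1 transition and 10 transversions, so the answer is 1.

1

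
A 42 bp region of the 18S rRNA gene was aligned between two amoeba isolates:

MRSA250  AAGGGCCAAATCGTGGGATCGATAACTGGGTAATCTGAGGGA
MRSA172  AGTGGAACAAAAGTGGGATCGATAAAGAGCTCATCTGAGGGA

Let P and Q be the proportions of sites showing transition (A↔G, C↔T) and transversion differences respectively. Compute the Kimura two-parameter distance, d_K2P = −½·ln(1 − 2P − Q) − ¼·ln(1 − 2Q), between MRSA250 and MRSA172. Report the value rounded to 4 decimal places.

The sequences differ at positions 2 (A/G, transition), 3 (G/T, transversion), 6 (C/A, transversion), 7 (C/A, transversion), 8 (A/C, transversion), 11 (T/A, transversion), 12 (C/A, transversion), 26 (C/A, transversion), 27 (T/G, transversion), 28 (G/A, transition), 30 (G/C, transversion), 32 (A/C, transversion).
Of the 12 differences, 2 transitions and 10 transversions over 42 sites: P = 2/42 = 0.047619, Q = 10/42 = 0.238095.
d = −0.5·ln(0.666667) − 0.25·ln(0.523810) = −0.5·(-0.405465) − 0.25·(-0.646626) = 0.3644.

0.3644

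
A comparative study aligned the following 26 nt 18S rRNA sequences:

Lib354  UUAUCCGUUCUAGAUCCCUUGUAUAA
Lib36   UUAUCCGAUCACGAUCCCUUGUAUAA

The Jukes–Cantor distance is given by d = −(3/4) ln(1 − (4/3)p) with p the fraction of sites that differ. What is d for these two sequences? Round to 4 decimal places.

Mismatches occur at site 8 (U→A), site 11 (U→A), site 12 (A→C).
p = 3/26 = 0.115385.
d = −0.75 · ln(1 − (4/3)·0.115385) = −0.75 · ln(0.846153) = −0.75 · (-0.167055) = 0.1253.

0.1253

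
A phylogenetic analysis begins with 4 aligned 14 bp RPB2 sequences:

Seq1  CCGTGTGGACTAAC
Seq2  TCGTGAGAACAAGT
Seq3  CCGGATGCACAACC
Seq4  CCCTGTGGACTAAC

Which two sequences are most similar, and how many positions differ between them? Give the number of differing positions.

1

Pairwise Hamming distances:
  Seq1 vs Seq2: 6
  Seq1 vs Seq3: 5
  Seq1 vs Seq4: 1
  Seq2 vs Seq3: 7
  Seq2 vs Seq4: 7
  Seq3 vs Seq4: 6
The smallest is 1, between Seq1 and Seq4.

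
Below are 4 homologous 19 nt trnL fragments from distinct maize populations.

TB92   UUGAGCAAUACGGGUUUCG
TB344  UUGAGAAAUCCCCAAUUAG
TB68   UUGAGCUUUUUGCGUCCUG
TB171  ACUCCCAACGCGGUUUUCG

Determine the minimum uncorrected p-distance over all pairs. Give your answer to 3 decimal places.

0.368

Pairwise Hamming distances:
  TB92 vs TB344: 7
  TB92 vs TB68: 8
  TB92 vs TB171: 8
  TB344 vs TB68: 11
  TB344 vs TB171: 13
  TB68 vs TB171: 15
The smallest is 7 mismatches, between TB92 and TB344; p = 7/19 = 0.368.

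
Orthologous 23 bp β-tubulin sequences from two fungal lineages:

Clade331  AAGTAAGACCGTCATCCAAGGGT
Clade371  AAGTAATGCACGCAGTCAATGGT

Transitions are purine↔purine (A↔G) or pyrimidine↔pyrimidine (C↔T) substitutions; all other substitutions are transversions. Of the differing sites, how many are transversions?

Differing sites — 7:G/T (Tv); 8:A/G (Ti); 10:C/A (Tv); 11:G/C (Tv); 12:T/G (Tv); 15:T/G (Tv); 16:C/T (Ti); 20:G/T (Tv).
Of the 8 differences, 2 transitions and 6 transversions, so the answer is 6.

6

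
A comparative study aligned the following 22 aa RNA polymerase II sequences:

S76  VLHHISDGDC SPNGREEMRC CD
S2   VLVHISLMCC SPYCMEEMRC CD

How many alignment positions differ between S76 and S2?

7

Differing sites — 3:H/V; 7:D/L; 8:G/M; 9:D/C; 13:N/Y; 14:G/C; 15:R/M.
That gives 7 mismatches out of 22 aligned sites, so the Hamming distance is 7.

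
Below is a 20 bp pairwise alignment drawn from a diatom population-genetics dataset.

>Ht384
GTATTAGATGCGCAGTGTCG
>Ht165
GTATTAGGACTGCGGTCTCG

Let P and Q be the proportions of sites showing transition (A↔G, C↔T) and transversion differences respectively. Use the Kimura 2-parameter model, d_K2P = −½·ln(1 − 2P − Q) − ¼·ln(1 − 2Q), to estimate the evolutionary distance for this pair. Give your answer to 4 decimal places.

Mismatches occur at site 8 (A→G, transition), site 9 (T→A, transversion), site 10 (G→C, transversion), site 11 (C→T, transition), site 14 (A→G, transition), site 17 (G→C, transversion).
Of the 6 differences, 3 transitions and 3 transversions over 20 sites: P = 3/20 = 0.150000, Q = 3/20 = 0.150000.
d = −0.5·ln(0.550000) − 0.25·ln(0.700000) = −0.5·(-0.597837) − 0.25·(-0.356675) = 0.3881.

0.3881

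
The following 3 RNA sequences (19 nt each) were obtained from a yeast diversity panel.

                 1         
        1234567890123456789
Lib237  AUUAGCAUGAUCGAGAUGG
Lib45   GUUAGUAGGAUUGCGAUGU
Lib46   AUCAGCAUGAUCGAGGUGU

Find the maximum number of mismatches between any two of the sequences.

7

Pairwise Hamming distances:
  Lib237 vs Lib45: 6
  Lib237 vs Lib46: 3
  Lib45 vs Lib46: 7
The largest is 7, between Lib45 and Lib46.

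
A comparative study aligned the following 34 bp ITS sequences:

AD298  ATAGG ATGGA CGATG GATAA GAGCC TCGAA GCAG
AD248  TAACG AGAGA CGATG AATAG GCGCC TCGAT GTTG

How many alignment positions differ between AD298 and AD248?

Differing sites — 1:A/T; 2:T/A; 4:G/C; 7:T/G; 8:G/A; 16:G/A; 20:A/G; 22:A/C; 30:A/T; 32:C/T; 33:A/T.
That gives 11 mismatches out of 34 aligned sites, so the Hamming distance is 11.

11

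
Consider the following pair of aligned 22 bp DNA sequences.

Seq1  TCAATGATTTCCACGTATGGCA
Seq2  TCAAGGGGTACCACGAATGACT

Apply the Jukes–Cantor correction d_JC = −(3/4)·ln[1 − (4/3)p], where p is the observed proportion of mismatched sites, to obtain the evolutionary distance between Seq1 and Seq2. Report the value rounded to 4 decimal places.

Differing sites — 5:T/G; 7:A/G; 8:T/G; 10:T/A; 16:T/A; 20:G/A; 22:A/T.
p = 7/22 = 0.318182.
d = −0.75 · ln(1 − (4/3)·0.318182) = −0.75 · ln(0.575757) = −0.75 · (-0.552070) = 0.4141.

0.4141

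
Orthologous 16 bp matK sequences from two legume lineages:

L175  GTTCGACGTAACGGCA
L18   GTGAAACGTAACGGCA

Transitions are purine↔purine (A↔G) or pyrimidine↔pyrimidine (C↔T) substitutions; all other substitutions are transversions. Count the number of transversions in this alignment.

Mismatches occur at site 3 (T→G, transversion), site 4 (C→A, transversion), site 5 (G→A, transition).
Of the 3 differences, 1 transition and 2 transversions, so the answer is 2.

2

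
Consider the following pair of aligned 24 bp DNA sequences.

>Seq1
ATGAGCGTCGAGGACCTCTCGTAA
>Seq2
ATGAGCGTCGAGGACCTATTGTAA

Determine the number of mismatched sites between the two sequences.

2

Mismatches occur at site 18 (C↔A), site 20 (C↔T).
That gives 2 mismatches out of 24 aligned sites, so the Hamming distance is 2.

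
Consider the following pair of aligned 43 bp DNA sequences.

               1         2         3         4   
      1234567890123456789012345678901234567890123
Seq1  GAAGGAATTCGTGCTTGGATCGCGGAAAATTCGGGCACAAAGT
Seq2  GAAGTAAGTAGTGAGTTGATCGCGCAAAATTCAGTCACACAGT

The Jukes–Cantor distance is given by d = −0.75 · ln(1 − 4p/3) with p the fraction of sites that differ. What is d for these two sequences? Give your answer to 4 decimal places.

0.2784

The sequences differ at positions 5 (G/T), 8 (T/G), 10 (C/A), 14 (C/A), 15 (T/G), 17 (G/T), 25 (G/C), 33 (G/A), 35 (G/T), 40 (A/C).
p = 10/43 = 0.232558.
d = −0.75 · ln(1 − (4/3)·0.232558) = −0.75 · ln(0.689923) = −0.75 · (-0.371175) = 0.2784.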